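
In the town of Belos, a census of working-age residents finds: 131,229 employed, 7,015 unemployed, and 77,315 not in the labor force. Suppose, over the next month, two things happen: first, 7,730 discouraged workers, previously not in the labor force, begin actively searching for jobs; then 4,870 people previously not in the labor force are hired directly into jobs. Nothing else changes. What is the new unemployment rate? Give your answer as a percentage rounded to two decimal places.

Initially, labor force = 131,229 + 7,015 = 138,244, so u = 7,015/138,244 = 5.07%.
After the first change, unemployed and labor force both rise by 7,730 → E = 131,229, U = 14,745, labor force = 145,974.
After the second change, employed and labor force both rise by 4,870; unemployed unchanged → E = 136,099, U = 14,745, labor force = 150,844.
New unemployment rate = 14,745 / 150,844 = 9.77%.

New unemployment rate ≈ 9.77%.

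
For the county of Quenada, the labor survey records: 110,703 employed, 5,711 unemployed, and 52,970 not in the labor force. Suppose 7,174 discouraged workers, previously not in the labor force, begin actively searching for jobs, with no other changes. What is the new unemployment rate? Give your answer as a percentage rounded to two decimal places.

Initially, labor force = 110,703 + 5,711 = 116,414, so u = 5,711/116,414 = 4.91%.
After the change, unemployed and labor force both rise by 7,174 → E = 110,703, U = 12,885, labor force = 123,588.
New unemployment rate = 12,885 / 123,588 = 10.43%.

New unemployment rate ≈ 10.43%.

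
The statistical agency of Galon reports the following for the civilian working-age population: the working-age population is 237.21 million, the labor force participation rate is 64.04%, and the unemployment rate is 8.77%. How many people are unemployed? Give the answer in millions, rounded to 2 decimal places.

About 13.32 million are unemployed.

Labor force = 0.6404 × 237.21 = 151.91 million.
Unemployed = 0.0877 × 151.91 ≈ 13.32 million.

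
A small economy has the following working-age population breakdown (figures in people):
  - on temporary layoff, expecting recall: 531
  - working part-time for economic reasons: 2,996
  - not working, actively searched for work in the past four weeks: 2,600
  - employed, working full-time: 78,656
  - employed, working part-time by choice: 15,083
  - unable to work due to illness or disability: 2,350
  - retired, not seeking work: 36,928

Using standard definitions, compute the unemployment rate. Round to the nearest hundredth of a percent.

Employed = 2,996 + 78,656 + 15,083 = 96,735 (anyone who worked, including part-time for economic reasons, counts as employed).
Unemployed = 531 + 2,600 = 3,131 (jobless and actively searching, or on temporary layoff).
Labor force = 96,735 + 3,131 = 99,866.
Unemployment rate = 3,131 / 99,866 = 3.14%.

Unemployment rate ≈ 3.14%.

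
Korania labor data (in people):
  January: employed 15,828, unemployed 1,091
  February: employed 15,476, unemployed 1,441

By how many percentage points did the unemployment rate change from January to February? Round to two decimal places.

The unemployment rate changed by +2.07 percentage points.

January: labor force = 15,828 + 1,091 = 16,919; u = 1,091/16,919 = 6.45%.
February: labor force = 15,476 + 1,441 = 16,917; u = 1,441/16,917 = 8.52%.
Change = 8.52% − 6.45% = +2.07 pp.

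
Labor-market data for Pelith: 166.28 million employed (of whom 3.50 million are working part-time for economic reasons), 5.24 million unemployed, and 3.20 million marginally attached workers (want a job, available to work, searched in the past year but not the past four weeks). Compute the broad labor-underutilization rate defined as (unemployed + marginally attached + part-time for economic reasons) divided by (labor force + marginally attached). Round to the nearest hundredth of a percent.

Labor force = 166.28 + 5.24 = 171.52 million.
Numerator = 5.24 + 3.20 + 3.50 = 11.94 million.
Denominator = 171.52 + 3.20 = 174.72 million.
Broad rate = 11.94 / 174.72 = 6.83%.

Broad underutilization rate ≈ 6.83%.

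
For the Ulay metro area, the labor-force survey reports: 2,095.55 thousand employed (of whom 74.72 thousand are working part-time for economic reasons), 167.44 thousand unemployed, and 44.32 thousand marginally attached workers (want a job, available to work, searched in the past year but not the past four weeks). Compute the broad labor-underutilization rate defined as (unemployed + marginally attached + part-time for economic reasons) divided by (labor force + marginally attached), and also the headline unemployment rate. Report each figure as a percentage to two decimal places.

Broad underutilization rate ≈ 12.42%; headline unemployment rate ≈ 7.40%.

Labor force = 2,095.55 + 167.44 = 2,262.99 thousand.
Numerator = 167.44 + 44.32 + 74.72 = 286.48 thousand.
Denominator = 2,262.99 + 44.32 = 2,307.31 thousand.
Broad rate = 286.48 / 2,307.31 = 12.42%.
Headline unemployment rate = 167.44 / 2,262.99 = 7.40%.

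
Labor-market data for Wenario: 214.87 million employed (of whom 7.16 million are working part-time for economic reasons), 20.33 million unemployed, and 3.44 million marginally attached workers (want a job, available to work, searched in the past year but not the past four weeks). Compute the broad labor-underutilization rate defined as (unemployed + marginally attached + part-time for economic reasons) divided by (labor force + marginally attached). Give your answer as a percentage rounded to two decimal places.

Labor force = 214.87 + 20.33 = 235.20 million.
Numerator = 20.33 + 3.44 + 7.16 = 30.93 million.
Denominator = 235.20 + 3.44 = 238.64 million.
Broad rate = 30.93 / 238.64 = 12.96%.

Broad underutilization rate ≈ 12.96%.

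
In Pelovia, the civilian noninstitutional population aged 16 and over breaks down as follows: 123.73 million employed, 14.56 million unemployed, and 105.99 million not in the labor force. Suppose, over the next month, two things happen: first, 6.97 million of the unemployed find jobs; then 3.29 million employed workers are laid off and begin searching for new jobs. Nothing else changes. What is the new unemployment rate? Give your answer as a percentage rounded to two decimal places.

New unemployment rate ≈ 7.87%.

Initially, labor force = 123.73 + 14.56 = 138.29 million, so u = 14.56/138.29 = 10.53%.
After the first change, unemployed falls and employed rises by 6.97; labor force unchanged → E = 130.70, U = 7.59, labor force = 138.29 million.
After the second change, employed falls and unemployed rises by 3.29; labor force unchanged → E = 127.41, U = 10.88, labor force = 138.29 million.
New unemployment rate = 10.88 / 138.29 = 7.87%.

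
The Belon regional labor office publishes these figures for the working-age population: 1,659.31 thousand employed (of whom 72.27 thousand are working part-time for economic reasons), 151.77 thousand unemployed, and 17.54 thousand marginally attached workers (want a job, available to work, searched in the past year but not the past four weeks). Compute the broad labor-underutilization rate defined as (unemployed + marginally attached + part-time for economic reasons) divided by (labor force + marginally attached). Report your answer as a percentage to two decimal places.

Labor force = 1,659.31 + 151.77 = 1,811.08 thousand.
Numerator = 151.77 + 17.54 + 72.27 = 241.58 thousand.
Denominator = 1,811.08 + 17.54 = 1,828.62 thousand.
Broad rate = 241.58 / 1,828.62 = 13.21%.

Broad underutilization rate ≈ 13.21%.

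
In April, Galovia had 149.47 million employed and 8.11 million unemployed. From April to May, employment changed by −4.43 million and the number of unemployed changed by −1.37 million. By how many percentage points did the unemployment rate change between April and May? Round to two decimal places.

The unemployment rate changed by −0.71 percentage points.

April: labor force = 149.47 + 8.11 = 157.58; u = 8.11/157.58 = 5.15%.
May: labor force = 145.04 + 6.74 = 151.78; u = 6.74/151.78 = 4.44%.
Change = 4.44% − 5.15% = −0.71 pp.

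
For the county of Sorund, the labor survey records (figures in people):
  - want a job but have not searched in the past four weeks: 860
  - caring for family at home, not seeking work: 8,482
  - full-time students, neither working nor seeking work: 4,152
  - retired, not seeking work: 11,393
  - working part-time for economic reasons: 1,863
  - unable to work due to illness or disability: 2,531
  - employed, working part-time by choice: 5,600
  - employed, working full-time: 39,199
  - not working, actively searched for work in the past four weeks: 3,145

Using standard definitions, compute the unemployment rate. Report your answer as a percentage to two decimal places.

Employed = 1,863 + 5,600 + 39,199 = 46,662 (anyone who worked, including part-time for economic reasons, counts as employed).
Unemployed = 3,145.
Labor force = 46,662 + 3,145 = 49,807.
Unemployment rate = 3,145 / 49,807 = 6.31%.

Unemployment rate ≈ 6.31%.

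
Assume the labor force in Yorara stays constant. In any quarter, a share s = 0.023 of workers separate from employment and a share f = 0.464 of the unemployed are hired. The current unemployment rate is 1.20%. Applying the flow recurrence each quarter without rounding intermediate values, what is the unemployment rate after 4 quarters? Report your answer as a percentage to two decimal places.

Unemployment rate after four quarters ≈ 4.48%.

With a fixed labor force, u_{t+1} = u_t + s·(1−u_t) − f·u_t = u_t·(1−s−f) + s.
Here 1−s−f = 0.513 and s = 0.023.
u_1 = 0.012000 × 0.513 + 0.023 = 0.029156.
u_2 = 0.029156 × 0.513 + 0.023 = 0.037957.
u_3 = 0.037957 × 0.513 + 0.023 = 0.042472.
u_4 = 0.042472 × 0.513 + 0.023 = 0.044788.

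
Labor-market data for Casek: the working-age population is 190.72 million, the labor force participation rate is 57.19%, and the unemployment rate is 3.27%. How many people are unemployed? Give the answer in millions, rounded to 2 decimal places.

About 3.57 million are unemployed.

Labor force = 0.5719 × 190.72 = 109.07 million.
Unemployed = 0.0327 × 109.07 ≈ 3.57 million.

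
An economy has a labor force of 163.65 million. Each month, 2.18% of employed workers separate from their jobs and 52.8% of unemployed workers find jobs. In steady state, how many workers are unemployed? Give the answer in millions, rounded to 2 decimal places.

Steady-state unemployment rate u* = s/(s+f) = 2.18/(2.18+52.8) = 0.039651.
Unemployed = u* × labor force = 0.039651 × 163.65 ≈ 6.49 million.

About 6.49 million are unemployed in steady state.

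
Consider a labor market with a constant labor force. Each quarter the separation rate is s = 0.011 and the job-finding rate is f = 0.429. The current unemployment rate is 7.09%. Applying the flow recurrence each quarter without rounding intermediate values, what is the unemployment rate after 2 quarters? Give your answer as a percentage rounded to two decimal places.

Unemployment rate after two quarters ≈ 3.94%.

With a fixed labor force, u_{t+1} = u_t + s·(1−u_t) − f·u_t = u_t·(1−s−f) + s.
Here 1−s−f = 0.560 and s = 0.011.
u_1 = 0.070900 × 0.560 + 0.011 = 0.050704.
u_2 = 0.050704 × 0.560 + 0.011 = 0.039394.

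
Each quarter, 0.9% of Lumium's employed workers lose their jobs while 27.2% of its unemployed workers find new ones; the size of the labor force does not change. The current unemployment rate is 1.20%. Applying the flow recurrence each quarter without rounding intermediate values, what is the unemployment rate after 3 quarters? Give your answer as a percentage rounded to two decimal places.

Unemployment rate after three quarters ≈ 2.46%.

With a fixed labor force, u_{t+1} = u_t + s·(1−u_t) − f·u_t = u_t·(1−s−f) + s.
Here 1−s−f = 0.719 and s = 0.009.
u_1 = 0.012000 × 0.719 + 0.009 = 0.017628.
u_2 = 0.017628 × 0.719 + 0.009 = 0.021675.
u_3 = 0.021675 × 0.719 + 0.009 = 0.024584.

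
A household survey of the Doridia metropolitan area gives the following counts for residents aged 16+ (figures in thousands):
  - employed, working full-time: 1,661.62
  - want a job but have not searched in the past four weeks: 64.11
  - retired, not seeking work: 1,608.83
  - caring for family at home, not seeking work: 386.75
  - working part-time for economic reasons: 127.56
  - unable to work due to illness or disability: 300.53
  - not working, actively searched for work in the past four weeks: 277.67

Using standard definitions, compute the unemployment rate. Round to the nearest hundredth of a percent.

Employed = 1,661.62 + 127.56 = 1,789.18 thousand (anyone who worked, including part-time for economic reasons, counts as employed).
Unemployed = 277.67 thousand.
Labor force = 1,789.18 + 277.67 = 2,066.85 thousand.
Unemployment rate = 277.67 / 2,066.85 = 13.43%.

Unemployment rate ≈ 13.43%.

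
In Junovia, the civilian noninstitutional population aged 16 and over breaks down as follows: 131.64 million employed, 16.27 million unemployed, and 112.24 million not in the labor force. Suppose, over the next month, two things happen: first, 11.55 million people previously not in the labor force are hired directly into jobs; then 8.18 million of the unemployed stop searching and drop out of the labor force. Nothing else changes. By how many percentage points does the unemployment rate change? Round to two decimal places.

The unemployment rate changes by −5.65 percentage points.

Initially, labor force = 131.64 + 16.27 = 147.91 million, so u = 16.27/147.91 = 11.00%.
After the first change, employed and labor force both rise by 11.55; unemployed unchanged → E = 143.19, U = 16.27, labor force = 159.46 million.
After the second change, unemployed and labor force both fall by 8.18 → E = 143.19, U = 8.09, labor force = 151.28 million.
New unemployment rate = 8.09 / 151.28 = 5.35%.
Change = 5.35% − 11.00% = −5.65 percentage points.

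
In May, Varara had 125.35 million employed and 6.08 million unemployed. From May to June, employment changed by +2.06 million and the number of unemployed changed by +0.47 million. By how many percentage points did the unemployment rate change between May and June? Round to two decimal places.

The unemployment rate changed by +0.26 percentage points.

May: labor force = 125.35 + 6.08 = 131.43; u = 6.08/131.43 = 4.63%.
June: labor force = 127.41 + 6.55 = 133.96; u = 6.55/133.96 = 4.89%.
Change = 4.89% − 4.63% = +0.26 pp.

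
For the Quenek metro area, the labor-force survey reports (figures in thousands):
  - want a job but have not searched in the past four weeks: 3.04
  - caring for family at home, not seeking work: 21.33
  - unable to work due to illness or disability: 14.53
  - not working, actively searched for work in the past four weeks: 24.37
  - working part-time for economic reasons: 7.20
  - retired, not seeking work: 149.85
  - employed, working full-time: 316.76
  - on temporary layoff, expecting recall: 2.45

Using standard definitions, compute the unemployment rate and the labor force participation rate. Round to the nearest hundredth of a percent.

Employed = 7.20 + 316.76 = 323.96 thousand (anyone who worked, including part-time for economic reasons, counts as employed).
Unemployed = 24.37 + 2.45 = 26.82 thousand (jobless and actively searching, or on temporary layoff).
Labor force = 323.96 + 26.82 = 350.78 thousand.
Not in labor force = 3.04 + 21.33 + 14.53 + 149.85 = 188.75 thousand (those not working and not actively searching are outside the labor force — including those who want a job but have given up searching).
Civilian working-age population = 350.78 + 188.75 = 539.53 thousand.
Unemployment rate = 26.82 / 350.78 = 7.65%.
Labor force participation rate = 350.78 / 539.53 = 65.02%.

Unemployment rate ≈ 7.65%; labor force participation rate ≈ 65.02%.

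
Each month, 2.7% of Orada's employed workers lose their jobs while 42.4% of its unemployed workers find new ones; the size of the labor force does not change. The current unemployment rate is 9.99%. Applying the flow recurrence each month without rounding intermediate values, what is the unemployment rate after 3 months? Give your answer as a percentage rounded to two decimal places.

With a fixed labor force, u_{t+1} = u_t + s·(1−u_t) − f·u_t = u_t·(1−s−f) + s.
Here 1−s−f = 0.549 and s = 0.027.
u_1 = 0.099900 × 0.549 + 0.027 = 0.081845.
u_2 = 0.081845 × 0.549 + 0.027 = 0.071933.
u_3 = 0.071933 × 0.549 + 0.027 = 0.066491.

Unemployment rate after three months ≈ 6.65%.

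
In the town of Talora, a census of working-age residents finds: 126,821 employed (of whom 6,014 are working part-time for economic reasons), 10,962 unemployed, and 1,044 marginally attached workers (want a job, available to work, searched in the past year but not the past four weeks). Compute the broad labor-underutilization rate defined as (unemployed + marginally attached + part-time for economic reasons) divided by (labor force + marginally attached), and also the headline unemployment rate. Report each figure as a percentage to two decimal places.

Labor force = 126,821 + 10,962 = 137,783.
Numerator = 10,962 + 1,044 + 6,014 = 18,020.
Denominator = 137,783 + 1,044 = 138,827.
Broad rate = 18,020 / 138,827 = 12.98%.
Headline unemployment rate = 10,962 / 137,783 = 7.96%.

Broad underutilization rate ≈ 12.98%; headline unemployment rate ≈ 7.96%.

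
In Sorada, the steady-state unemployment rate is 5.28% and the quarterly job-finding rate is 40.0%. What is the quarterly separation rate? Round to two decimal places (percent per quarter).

Separation rate ≈ 2.23% per quarter.

From u* = s/(s+f): s = u·f/(1−u).
s = 0.0528 × 40.0 / (1 − 0.0528) = 2.1120 / 0.9472 ≈ 2.23% per quarter.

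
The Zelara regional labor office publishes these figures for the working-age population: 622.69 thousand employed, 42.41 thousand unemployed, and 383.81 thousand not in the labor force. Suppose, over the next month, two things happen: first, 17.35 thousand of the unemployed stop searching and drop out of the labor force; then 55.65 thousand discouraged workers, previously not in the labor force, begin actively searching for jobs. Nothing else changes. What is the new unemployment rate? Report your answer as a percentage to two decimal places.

New unemployment rate ≈ 11.47%.

Initially, labor force = 622.69 + 42.41 = 665.10 thousand, so u = 42.41/665.10 = 6.38%.
After the first change, unemployed and labor force both fall by 17.35 → E = 622.69, U = 25.06, labor force = 647.75 thousand.
After the second change, unemployed and labor force both rise by 55.65 → E = 622.69, U = 80.71, labor force = 703.40 thousand.
New unemployment rate = 80.71 / 703.40 = 11.47%.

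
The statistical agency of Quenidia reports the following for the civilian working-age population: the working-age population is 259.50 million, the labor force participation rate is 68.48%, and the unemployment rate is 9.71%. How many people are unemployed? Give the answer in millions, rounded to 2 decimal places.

About 17.26 million are unemployed.

Labor force = 0.6848 × 259.50 = 177.71 million.
Unemployed = 0.0971 × 177.71 ≈ 17.26 million.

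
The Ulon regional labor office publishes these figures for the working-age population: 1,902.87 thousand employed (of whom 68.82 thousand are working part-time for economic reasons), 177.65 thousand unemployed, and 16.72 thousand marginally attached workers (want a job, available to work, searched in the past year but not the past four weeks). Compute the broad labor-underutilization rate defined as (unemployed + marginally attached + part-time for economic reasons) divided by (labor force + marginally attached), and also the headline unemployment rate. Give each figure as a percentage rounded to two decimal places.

Broad underutilization rate ≈ 12.55%; headline unemployment rate ≈ 8.54%.

Labor force = 1,902.87 + 177.65 = 2,080.52 thousand.
Numerator = 177.65 + 16.72 + 68.82 = 263.19 thousand.
Denominator = 2,080.52 + 16.72 = 2,097.24 thousand.
Broad rate = 263.19 / 2,097.24 = 12.55%.
Headline unemployment rate = 177.65 / 2,080.52 = 8.54%.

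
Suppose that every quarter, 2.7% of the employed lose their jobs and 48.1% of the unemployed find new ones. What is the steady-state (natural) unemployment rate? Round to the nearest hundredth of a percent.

Steady-state unemployment rate ≈ 5.31%.

At steady state the flows balance: s·E = f·U, so U/(E+U) = s/(s+f).
u* = 2.7 / (2.7 + 48.1) = 2.7 / 50.80 = 5.31%.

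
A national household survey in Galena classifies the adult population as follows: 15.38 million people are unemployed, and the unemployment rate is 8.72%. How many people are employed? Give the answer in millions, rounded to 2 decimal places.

About 161.00 million are employed.

Labor force = U / u = 15.38 / 0.0872 ≈ 176.38 million.
Employed = labor force − unemployed = 176.38 − 15.38 = 161.00 million.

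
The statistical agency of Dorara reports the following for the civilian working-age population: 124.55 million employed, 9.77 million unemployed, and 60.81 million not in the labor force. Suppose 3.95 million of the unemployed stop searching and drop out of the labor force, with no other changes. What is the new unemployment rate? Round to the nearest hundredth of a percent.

New unemployment rate ≈ 4.46%.

Initially, labor force = 124.55 + 9.77 = 134.32 million, so u = 9.77/134.32 = 7.27%.
After the change, unemployed and labor force both fall by 3.95 → E = 124.55, U = 5.82, labor force = 130.37 million.
New unemployment rate = 5.82 / 130.37 = 4.46%.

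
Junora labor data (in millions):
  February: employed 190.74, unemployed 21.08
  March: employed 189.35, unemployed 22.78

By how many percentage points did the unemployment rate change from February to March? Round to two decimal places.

February: labor force = 190.74 + 21.08 = 211.82; u = 21.08/211.82 = 9.95%.
March: labor force = 189.35 + 22.78 = 212.13; u = 22.78/212.13 = 10.74%.
Change = 10.74% − 9.95% = +0.79 pp.

The unemployment rate changed by +0.79 percentage points.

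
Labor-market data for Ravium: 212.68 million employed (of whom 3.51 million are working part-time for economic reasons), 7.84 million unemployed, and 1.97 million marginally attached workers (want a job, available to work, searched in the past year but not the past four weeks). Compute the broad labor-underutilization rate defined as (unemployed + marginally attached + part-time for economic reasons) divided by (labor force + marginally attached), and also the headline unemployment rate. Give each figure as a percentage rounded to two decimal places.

Labor force = 212.68 + 7.84 = 220.52 million.
Numerator = 7.84 + 1.97 + 3.51 = 13.32 million.
Denominator = 220.52 + 1.97 = 222.49 million.
Broad rate = 13.32 / 222.49 = 5.99%.
Headline unemployment rate = 7.84 / 220.52 = 3.56%.

Broad underutilization rate ≈ 5.99%; headline unemployment rate ≈ 3.56%.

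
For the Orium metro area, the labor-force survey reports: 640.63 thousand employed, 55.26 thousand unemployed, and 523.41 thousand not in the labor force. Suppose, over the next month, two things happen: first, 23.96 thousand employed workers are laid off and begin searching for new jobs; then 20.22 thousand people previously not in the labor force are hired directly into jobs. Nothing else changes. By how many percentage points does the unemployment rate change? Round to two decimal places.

Initially, labor force = 640.63 + 55.26 = 695.89 thousand, so u = 55.26/695.89 = 7.94%.
After the first change, employed falls and unemployed rises by 23.96; labor force unchanged → E = 616.67, U = 79.22, labor force = 695.89 thousand.
After the second change, employed and labor force both rise by 20.22; unemployed unchanged → E = 636.89, U = 79.22, labor force = 716.11 thousand.
New unemployment rate = 79.22 / 716.11 = 11.06%.
Change = 11.06% − 7.94% = +3.12 percentage points.

The unemployment rate changes by +3.12 percentage points.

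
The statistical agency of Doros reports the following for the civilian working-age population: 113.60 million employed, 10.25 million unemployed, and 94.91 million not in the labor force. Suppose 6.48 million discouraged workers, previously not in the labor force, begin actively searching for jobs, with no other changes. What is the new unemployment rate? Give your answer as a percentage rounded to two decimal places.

New unemployment rate ≈ 12.84%.

Initially, labor force = 113.60 + 10.25 = 123.85 million, so u = 10.25/123.85 = 8.28%.
After the change, unemployed and labor force both rise by 6.48 → E = 113.60, U = 16.73, labor force = 130.33 million.
New unemployment rate = 16.73 / 130.33 = 12.84%.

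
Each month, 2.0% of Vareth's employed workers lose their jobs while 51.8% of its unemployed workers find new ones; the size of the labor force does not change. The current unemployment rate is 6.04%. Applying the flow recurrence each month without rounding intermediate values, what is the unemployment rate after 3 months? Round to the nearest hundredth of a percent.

With a fixed labor force, u_{t+1} = u_t + s·(1−u_t) − f·u_t = u_t·(1−s−f) + s.
Here 1−s−f = 0.462 and s = 0.020.
u_1 = 0.060400 × 0.462 + 0.020 = 0.047905.
u_2 = 0.047905 × 0.462 + 0.020 = 0.042132.
u_3 = 0.042132 × 0.462 + 0.020 = 0.039465.

Unemployment rate after three months ≈ 3.95%.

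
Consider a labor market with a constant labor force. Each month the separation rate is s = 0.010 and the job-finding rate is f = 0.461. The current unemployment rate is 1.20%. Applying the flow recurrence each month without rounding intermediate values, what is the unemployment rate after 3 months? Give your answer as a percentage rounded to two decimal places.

Unemployment rate after three months ≈ 1.99%.

With a fixed labor force, u_{t+1} = u_t + s·(1−u_t) − f·u_t = u_t·(1−s−f) + s.
Here 1−s−f = 0.529 and s = 0.010.
u_1 = 0.012000 × 0.529 + 0.010 = 0.016348.
u_2 = 0.016348 × 0.529 + 0.010 = 0.018648.
u_3 = 0.018648 × 0.529 + 0.010 = 0.019865.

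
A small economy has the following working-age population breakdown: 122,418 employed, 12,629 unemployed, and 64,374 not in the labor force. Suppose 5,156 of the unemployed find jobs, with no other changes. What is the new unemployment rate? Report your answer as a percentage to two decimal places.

New unemployment rate ≈ 5.53%.

Initially, labor force = 122,418 + 12,629 = 135,047, so u = 12,629/135,047 = 9.35%.
After the change, unemployed falls and employed rises by 5,156; labor force unchanged → E = 127,574, U = 7,473, labor force = 135,047.
New unemployment rate = 7,473 / 135,047 = 5.53%.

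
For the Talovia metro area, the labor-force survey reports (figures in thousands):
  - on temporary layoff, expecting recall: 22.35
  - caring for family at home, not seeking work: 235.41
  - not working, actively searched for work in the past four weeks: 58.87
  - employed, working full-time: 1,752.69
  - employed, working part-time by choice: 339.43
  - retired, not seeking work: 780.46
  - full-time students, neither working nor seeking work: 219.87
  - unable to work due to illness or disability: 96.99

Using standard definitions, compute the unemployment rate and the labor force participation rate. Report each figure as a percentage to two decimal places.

Employed = 1,752.69 + 339.43 = 2,092.12 thousand.
Unemployed = 22.35 + 58.87 = 81.22 thousand (jobless and actively searching, or on temporary layoff).
Labor force = 2,092.12 + 81.22 = 2,173.34 thousand.
Not in labor force = 235.41 + 780.46 + 219.87 + 96.99 = 1,332.73 thousand (those not working and not actively searching are outside the labor force).
Civilian working-age population = 2,173.34 + 1,332.73 = 3,506.07 thousand.
Unemployment rate = 81.22 / 2,173.34 = 3.74%.
Labor force participation rate = 2,173.34 / 3,506.07 = 61.99%.

Unemployment rate ≈ 3.74%; labor force participation rate ≈ 61.99%.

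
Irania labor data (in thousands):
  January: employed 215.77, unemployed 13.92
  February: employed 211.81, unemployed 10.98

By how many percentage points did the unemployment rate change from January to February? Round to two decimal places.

The unemployment rate changed by −1.13 percentage points.

January: labor force = 215.77 + 13.92 = 229.69; u = 13.92/229.69 = 6.06%.
February: labor force = 211.81 + 10.98 = 222.79; u = 10.98/222.79 = 4.93%.
Change = 4.93% − 6.06% = −1.13 pp.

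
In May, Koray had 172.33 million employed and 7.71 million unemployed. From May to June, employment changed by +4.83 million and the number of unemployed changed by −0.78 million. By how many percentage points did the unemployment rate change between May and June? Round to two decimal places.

May: labor force = 172.33 + 7.71 = 180.04; u = 7.71/180.04 = 4.28%.
June: labor force = 177.16 + 6.93 = 184.09; u = 6.93/184.09 = 3.76%.
Change = 3.76% − 4.28% = −0.52 pp.

The unemployment rate changed by −0.52 percentage points.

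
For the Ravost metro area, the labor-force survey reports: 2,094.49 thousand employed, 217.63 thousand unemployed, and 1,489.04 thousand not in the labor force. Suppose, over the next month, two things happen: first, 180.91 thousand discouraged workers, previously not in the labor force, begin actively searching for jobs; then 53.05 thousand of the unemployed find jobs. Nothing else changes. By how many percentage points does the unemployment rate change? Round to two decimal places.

The unemployment rate changes by +4.45 percentage points.

Initially, labor force = 2,094.49 + 217.63 = 2,312.12 thousand, so u = 217.63/2,312.12 = 9.41%.
After the first change, unemployed and labor force both rise by 180.91 → E = 2,094.49, U = 398.54, labor force = 2,493.03 thousand.
After the second change, unemployed falls and employed rises by 53.05; labor force unchanged → E = 2,147.54, U = 345.49, labor force = 2,493.03 thousand.
New unemployment rate = 345.49 / 2,493.03 = 13.86%.
Change = 13.86% − 9.41% = +4.45 percentage points.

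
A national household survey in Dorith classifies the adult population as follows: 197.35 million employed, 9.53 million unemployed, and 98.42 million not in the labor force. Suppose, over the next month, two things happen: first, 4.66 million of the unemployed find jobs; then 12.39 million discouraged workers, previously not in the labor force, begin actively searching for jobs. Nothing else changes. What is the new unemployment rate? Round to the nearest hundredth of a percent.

New unemployment rate ≈ 7.87%.

Initially, labor force = 197.35 + 9.53 = 206.88 million, so u = 9.53/206.88 = 4.61%.
After the first change, unemployed falls and employed rises by 4.66; labor force unchanged → E = 202.01, U = 4.87, labor force = 206.88 million.
After the second change, unemployed and labor force both rise by 12.39 → E = 202.01, U = 17.26, labor force = 219.27 million.
New unemployment rate = 17.26 / 219.27 = 7.87%.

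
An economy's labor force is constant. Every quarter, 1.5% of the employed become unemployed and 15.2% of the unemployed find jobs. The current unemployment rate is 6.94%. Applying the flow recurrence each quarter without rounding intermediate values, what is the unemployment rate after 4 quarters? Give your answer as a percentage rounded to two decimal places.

With a fixed labor force, u_{t+1} = u_t + s·(1−u_t) − f·u_t = u_t·(1−s−f) + s.
Here 1−s−f = 0.833 and s = 0.015.
u_1 = 0.069400 × 0.833 + 0.015 = 0.072810.
u_2 = 0.072810 × 0.833 + 0.015 = 0.075651.
u_3 = 0.075651 × 0.833 + 0.015 = 0.078017.
u_4 = 0.078017 × 0.833 + 0.015 = 0.079988.

Unemployment rate after four quarters ≈ 8.00%.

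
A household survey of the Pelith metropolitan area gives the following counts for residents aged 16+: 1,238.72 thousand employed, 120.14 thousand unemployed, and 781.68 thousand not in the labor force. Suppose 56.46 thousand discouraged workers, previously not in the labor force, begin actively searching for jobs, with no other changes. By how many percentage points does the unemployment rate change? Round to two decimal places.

The unemployment rate changes by +3.64 percentage points.

Initially, labor force = 1,238.72 + 120.14 = 1,358.86 thousand, so u = 120.14/1,358.86 = 8.84%.
After the change, unemployed and labor force both rise by 56.46 → E = 1,238.72, U = 176.60, labor force = 1,415.32 thousand.
New unemployment rate = 176.60 / 1,415.32 = 12.48%.
Change = 12.48% − 8.84% = +3.64 percentage points.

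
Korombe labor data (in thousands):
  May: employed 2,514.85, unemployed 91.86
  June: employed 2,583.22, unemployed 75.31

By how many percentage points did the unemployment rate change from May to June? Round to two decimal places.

The unemployment rate changed by −0.69 percentage points.

May: labor force = 2,514.85 + 91.86 = 2,606.71; u = 91.86/2,606.71 = 3.52%.
June: labor force = 2,583.22 + 75.31 = 2,658.53; u = 75.31/2,658.53 = 2.83%.
Change = 2.83% − 3.52% = −0.69 pp.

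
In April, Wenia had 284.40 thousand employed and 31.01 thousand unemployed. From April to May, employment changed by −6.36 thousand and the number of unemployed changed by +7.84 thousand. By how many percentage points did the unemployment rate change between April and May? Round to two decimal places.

The unemployment rate changed by +2.43 percentage points.

April: labor force = 284.40 + 31.01 = 315.41; u = 31.01/315.41 = 9.83%.
May: labor force = 278.04 + 38.85 = 316.89; u = 38.85/316.89 = 12.26%.
Change = 12.26% − 9.83% = +2.43 pp.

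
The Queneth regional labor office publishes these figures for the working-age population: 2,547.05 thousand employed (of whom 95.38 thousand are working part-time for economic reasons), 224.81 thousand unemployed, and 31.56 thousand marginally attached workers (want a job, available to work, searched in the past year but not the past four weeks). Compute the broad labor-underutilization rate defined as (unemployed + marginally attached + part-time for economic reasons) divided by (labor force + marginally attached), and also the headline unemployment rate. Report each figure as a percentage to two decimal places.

Labor force = 2,547.05 + 224.81 = 2,771.86 thousand.
Numerator = 224.81 + 31.56 + 95.38 = 351.75 thousand.
Denominator = 2,771.86 + 31.56 = 2,803.42 thousand.
Broad rate = 351.75 / 2,803.42 = 12.55%.
Headline unemployment rate = 224.81 / 2,771.86 = 8.11%.

Broad underutilization rate ≈ 12.55%; headline unemployment rate ≈ 8.11%.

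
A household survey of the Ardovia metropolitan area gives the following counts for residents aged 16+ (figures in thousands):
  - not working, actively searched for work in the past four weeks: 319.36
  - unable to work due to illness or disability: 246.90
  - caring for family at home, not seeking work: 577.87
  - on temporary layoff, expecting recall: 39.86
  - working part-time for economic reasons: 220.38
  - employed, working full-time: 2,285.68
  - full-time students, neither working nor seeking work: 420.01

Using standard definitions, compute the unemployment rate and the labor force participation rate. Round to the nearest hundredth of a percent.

Employed = 220.38 + 2,285.68 = 2,506.06 thousand (anyone who worked, including part-time for economic reasons, counts as employed).
Unemployed = 319.36 + 39.86 = 359.22 thousand (jobless and actively searching, or on temporary layoff).
Labor force = 2,506.06 + 359.22 = 2,865.28 thousand.
Not in labor force = 246.90 + 577.87 + 420.01 = 1,244.78 thousand (those not working and not actively searching are outside the labor force).
Civilian working-age population = 2,865.28 + 1,244.78 = 4,110.06 thousand.
Unemployment rate = 359.22 / 2,865.28 = 12.54%.
Labor force participation rate = 2,865.28 / 4,110.06 = 69.71%.

Unemployment rate ≈ 12.54%; labor force participation rate ≈ 69.71%.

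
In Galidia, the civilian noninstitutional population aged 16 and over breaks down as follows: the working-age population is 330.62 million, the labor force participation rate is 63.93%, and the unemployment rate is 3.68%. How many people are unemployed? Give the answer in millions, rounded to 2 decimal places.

Labor force = 0.6393 × 330.62 = 211.37 million.
Unemployed = 0.0368 × 211.37 ≈ 7.78 million.

About 7.78 million are unemployed.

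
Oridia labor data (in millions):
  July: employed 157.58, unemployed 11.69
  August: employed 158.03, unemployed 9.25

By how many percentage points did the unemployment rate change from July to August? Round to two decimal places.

The unemployment rate changed by −1.38 percentage points.

July: labor force = 157.58 + 11.69 = 169.27; u = 11.69/169.27 = 6.91%.
August: labor force = 158.03 + 9.25 = 167.28; u = 9.25/167.28 = 5.53%.
Change = 5.53% − 6.91% = −1.38 pp.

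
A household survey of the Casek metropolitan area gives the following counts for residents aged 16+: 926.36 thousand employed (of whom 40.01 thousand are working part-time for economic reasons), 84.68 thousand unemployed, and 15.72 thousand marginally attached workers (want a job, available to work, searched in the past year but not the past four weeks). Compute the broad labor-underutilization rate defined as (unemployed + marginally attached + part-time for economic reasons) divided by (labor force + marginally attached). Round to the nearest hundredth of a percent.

Broad underutilization rate ≈ 13.68%.

Labor force = 926.36 + 84.68 = 1,011.04 thousand.
Numerator = 84.68 + 15.72 + 40.01 = 140.41 thousand.
Denominator = 1,011.04 + 15.72 = 1,026.76 thousand.
Broad rate = 140.41 / 1,026.76 = 13.68%.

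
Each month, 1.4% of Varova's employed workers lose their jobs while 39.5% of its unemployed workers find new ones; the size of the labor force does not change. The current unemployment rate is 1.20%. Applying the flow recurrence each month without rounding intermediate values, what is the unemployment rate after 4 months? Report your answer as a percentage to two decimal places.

With a fixed labor force, u_{t+1} = u_t + s·(1−u_t) − f·u_t = u_t·(1−s−f) + s.
Here 1−s−f = 0.591 and s = 0.014.
u_1 = 0.012000 × 0.591 + 0.014 = 0.021092.
u_2 = 0.021092 × 0.591 + 0.014 = 0.026465.
u_3 = 0.026465 × 0.591 + 0.014 = 0.029641.
u_4 = 0.029641 × 0.591 + 0.014 = 0.031518.

Unemployment rate after four months ≈ 3.15%.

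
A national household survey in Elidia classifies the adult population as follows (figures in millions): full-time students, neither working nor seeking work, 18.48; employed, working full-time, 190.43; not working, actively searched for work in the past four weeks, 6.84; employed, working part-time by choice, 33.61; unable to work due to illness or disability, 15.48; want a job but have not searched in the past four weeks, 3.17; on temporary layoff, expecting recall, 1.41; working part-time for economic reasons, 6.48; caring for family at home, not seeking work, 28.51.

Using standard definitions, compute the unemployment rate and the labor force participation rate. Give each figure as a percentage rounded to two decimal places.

Employed = 190.43 + 33.61 + 6.48 = 230.52 million (anyone who worked, including part-time for economic reasons, counts as employed).
Unemployed = 6.84 + 1.41 = 8.25 million (jobless and actively searching, or on temporary layoff).
Labor force = 230.52 + 8.25 = 238.77 million.
Not in labor force = 18.48 + 15.48 + 3.17 + 28.51 = 65.64 million (those not working and not actively searching are outside the labor force — including those who want a job but have given up searching).
Civilian working-age population = 238.77 + 65.64 = 304.41 million.
Unemployment rate = 8.25 / 238.77 = 3.46%.
Labor force participation rate = 238.77 / 304.41 = 78.44%.

Unemployment rate ≈ 3.46%; labor force participation rate ≈ 78.44%.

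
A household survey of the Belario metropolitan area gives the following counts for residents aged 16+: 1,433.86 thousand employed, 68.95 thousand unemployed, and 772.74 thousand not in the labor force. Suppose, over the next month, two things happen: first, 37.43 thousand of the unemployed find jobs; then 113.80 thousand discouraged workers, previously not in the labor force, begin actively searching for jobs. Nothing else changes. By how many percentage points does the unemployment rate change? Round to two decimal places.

Initially, labor force = 1,433.86 + 68.95 = 1,502.81 thousand, so u = 68.95/1,502.81 = 4.59%.
After the first change, unemployed falls and employed rises by 37.43; labor force unchanged → E = 1,471.29, U = 31.52, labor force = 1,502.81 thousand.
After the second change, unemployed and labor force both rise by 113.80 → E = 1,471.29, U = 145.32, labor force = 1,616.61 thousand.
New unemployment rate = 145.32 / 1,616.61 = 8.99%.
Change = 8.99% − 4.59% = +4.40 percentage points.

The unemployment rate changes by +4.40 percentage points.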